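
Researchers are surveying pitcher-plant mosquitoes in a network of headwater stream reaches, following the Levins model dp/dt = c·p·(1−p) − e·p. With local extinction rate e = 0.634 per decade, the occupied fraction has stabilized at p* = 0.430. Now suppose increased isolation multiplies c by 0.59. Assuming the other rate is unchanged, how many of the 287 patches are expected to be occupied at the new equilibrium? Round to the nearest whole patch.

Balance c(1−p*) = e gives c = e/(1 − 0.43000) = 0.634/0.57000 = 1.11228.
New p* = 1 − e/c = 1 − 0.63400/0.65625 = 0.03390.
Expected occupied = 287 × 0.03390 = 9.73 ≈ 10.

10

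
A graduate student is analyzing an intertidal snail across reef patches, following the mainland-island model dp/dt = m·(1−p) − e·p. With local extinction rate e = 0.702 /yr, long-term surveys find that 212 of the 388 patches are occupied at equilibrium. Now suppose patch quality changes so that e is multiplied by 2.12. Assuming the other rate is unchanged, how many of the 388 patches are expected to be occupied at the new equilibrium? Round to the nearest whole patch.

Observed p* = 212/388 = 0.54639.
Balance m(1−p*) = e·p* gives m = e·p*/(1−p*) = 0.702×0.54639/0.45361 = 0.84558.
New p* = m/(m+e) = 0.84558/(0.84558+1.48824) = 0.36232.
Expected occupied = 388 × 0.36232 = 140.58 ≈ 141.

141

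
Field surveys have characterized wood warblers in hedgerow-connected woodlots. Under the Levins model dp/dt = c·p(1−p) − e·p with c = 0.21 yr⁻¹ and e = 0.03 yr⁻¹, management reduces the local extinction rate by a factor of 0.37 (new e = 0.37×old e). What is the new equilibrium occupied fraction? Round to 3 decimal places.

0.947

Before: p* = 1 − 0.03/0.21 = 0.8571.
After the change, c = 0.21, e = 0.0111, so p* = 1 − 0.0111/0.21 = 0.9471.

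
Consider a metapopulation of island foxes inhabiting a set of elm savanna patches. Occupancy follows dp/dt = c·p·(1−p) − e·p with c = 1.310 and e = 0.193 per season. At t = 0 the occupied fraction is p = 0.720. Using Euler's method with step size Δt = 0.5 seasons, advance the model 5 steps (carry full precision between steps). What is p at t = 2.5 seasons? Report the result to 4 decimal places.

0.8495

Update rule: p ← p + [c·p·(1−p) − e·p]·Δt with Δt = 0.5.
step 1: Δp = +0.06257, p = 0.78257
step 2: Δp = +0.03593, p = 0.81850
step 3: Δp = +0.01832, p = 0.83682
step 4: Δp = +0.00869, p = 0.84551
step 5: Δp = +0.00397, p = 0.84948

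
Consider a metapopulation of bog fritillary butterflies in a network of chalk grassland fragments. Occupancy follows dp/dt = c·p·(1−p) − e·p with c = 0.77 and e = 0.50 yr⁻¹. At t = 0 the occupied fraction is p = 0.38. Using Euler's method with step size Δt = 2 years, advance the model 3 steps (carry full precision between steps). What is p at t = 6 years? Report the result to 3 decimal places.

Update rule: p ← p + [c·p·(1−p) − e·p]·Δt with Δt = 2.
step 1: Δp = -0.01718, p = 0.36282
step 2: Δp = -0.00680, p = 0.35602
step 3: Δp = -0.00295, p = 0.35308

0.353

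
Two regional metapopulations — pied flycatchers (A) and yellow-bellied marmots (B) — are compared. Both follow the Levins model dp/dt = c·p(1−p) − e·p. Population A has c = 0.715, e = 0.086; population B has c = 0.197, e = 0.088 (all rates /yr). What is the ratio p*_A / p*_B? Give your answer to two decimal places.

A: p*_A = 1 − 0.086/0.715 = 0.8797.
B: p*_B = 1 − 0.088/0.197 = 0.5533.
p*_A / p*_B = 0.8797/0.5533 = 1.5900.

1.59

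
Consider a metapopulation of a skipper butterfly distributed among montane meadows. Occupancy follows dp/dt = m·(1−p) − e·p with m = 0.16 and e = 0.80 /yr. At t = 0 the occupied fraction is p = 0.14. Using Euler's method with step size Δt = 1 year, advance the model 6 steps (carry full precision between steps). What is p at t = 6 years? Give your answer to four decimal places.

0.1667

Update rule: p ← p + [m·(1−p) − e·p]·Δt with Δt = 1.
step 1: Δp = +0.02560, p = 0.16560
step 2: Δp = +0.00102, p = 0.16662
step 3: Δp = +0.00004, p = 0.16666
step 4: Δp = +0.00000, p = 0.16667
step 5: Δp = +0.00000, p = 0.16667
step 6: Δp = +0.00000, p = 0.16667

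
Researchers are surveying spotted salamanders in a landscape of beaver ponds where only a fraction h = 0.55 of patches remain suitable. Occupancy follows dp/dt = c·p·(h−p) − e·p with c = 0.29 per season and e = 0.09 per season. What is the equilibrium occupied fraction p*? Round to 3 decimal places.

Setting dp/dt = 0 and dividing by p* gives c·(h−p*) = e.
So p* = h − e/c = 0.55 − 0.09/0.29 = 0.55 − 0.3103 = 0.2397.

0.240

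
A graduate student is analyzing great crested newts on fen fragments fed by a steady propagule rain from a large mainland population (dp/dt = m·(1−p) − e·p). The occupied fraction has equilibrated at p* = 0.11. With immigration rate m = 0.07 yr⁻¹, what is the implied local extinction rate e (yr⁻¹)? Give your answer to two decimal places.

At equilibrium m(1−p*) = e·p*, so e = m(1−p*)/p*.
e = 0.07 × 0.8900 / 0.11 = 0.5664.

0.57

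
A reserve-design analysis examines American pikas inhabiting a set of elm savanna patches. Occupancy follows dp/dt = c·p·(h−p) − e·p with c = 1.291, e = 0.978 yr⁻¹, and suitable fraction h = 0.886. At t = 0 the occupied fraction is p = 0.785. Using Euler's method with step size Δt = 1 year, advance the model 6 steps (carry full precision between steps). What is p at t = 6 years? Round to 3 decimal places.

0.125

Update rule: p ← p + [c·p·(h−p) − e·p]·Δt with Δt = 1.
step 1: Δp = -0.66537, p = 0.11963
step 2: Δp = +0.00136, p = 0.12099
step 3: Δp = +0.00116, p = 0.12215
step 4: Δp = +0.00099, p = 0.12315
step 5: Δp = +0.00084, p = 0.12399
step 6: Δp = +0.00071, p = 0.12470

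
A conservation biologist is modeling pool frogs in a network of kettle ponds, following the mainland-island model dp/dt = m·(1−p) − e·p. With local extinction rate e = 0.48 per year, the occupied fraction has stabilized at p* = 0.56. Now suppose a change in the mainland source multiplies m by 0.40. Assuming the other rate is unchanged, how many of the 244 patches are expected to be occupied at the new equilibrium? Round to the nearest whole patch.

Balance m(1−p*) = e·p* gives m = e·p*/(1−p*) = 0.48×0.56000/0.44000 = 0.61091.
New p* = m/(m+e) = 0.24436/(0.24436+0.48000) = 0.33735.
Expected occupied = 244 × 0.33735 = 82.31 ≈ 82.

82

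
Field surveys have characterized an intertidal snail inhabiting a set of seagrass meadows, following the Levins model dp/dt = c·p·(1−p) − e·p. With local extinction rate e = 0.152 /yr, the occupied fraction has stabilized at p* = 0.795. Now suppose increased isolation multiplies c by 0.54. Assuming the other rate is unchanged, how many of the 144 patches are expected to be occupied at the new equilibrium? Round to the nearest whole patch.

89

Balance c(1−p*) = e gives c = e/(1 − 0.79500) = 0.152/0.20500 = 0.74146.
New p* = 1 − e/c = 1 − 0.15200/0.40039 = 0.62037.
Expected occupied = 144 × 0.62037 = 89.33 ≈ 89.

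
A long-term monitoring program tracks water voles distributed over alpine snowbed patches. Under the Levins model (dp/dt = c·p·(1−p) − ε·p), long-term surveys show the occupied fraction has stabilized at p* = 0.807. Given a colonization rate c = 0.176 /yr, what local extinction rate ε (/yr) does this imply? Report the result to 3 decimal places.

0.034

At equilibrium c(1−p*) = ε.
ε = 0.176 × (1 − 0.807) = 0.176 × 0.1930 = 0.0340.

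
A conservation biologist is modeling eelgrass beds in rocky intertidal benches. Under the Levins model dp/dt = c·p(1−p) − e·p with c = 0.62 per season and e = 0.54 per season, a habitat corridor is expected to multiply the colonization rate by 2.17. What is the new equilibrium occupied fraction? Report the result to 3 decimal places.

0.599

Before: p* = 1 − 0.54/0.62 = 0.1290.
After the change, c = 1.3454, e = 0.54, so p* = 1 − 0.54/1.3454 = 0.5986.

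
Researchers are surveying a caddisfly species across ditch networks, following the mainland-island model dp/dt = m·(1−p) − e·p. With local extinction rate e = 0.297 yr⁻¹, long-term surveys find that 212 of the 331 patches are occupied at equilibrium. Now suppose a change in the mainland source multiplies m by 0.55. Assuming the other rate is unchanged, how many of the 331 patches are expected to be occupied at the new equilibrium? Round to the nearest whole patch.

Observed p* = 212/331 = 0.64048.
Balance m(1−p*) = e·p* gives m = e·p*/(1−p*) = 0.297×0.64048/0.35952 = 0.52910.
New p* = m/(m+e) = 0.29101/(0.29101+0.29700) = 0.49491.
Expected occupied = 331 × 0.49491 = 163.82 ≈ 164.

164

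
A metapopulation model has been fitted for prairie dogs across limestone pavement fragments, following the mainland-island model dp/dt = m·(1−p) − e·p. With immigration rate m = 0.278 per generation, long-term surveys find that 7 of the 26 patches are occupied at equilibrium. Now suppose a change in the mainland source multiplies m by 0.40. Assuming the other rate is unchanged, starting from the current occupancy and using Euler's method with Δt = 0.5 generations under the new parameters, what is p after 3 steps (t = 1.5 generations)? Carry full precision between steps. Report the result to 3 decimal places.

0.154

Observed p* = 7/26 = 0.26923.
Balance m(1−p*) = e·p* gives e = m(1−p*)/p* = 0.278×0.73077/0.26923 = 0.75457.
Starting from p₀ = 0.26923; update p ← p + (dp/dt)·Δt with the new parameters.
step 1: Δp = -0.06095, p = 0.20828
step 2: Δp = -0.03456, p = 0.17372
step 3: Δp = -0.01960, p = 0.15412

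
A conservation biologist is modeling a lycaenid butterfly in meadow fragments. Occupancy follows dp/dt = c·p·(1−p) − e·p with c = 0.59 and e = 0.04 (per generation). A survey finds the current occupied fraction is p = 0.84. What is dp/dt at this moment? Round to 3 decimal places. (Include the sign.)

0.046

Colonization term: c·p·(1−p) = 0.59×0.84×0.1600 = 0.07930.
Extinction term: e·p = 0.03360.
dp/dt = 0.07930 − 0.03360 = 0.04570.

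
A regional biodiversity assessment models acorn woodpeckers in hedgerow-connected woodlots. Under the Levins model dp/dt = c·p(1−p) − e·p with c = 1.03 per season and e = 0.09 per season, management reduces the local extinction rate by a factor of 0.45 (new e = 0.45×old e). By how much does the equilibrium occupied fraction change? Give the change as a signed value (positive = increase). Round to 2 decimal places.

0.05

Before: p* = 1 − 0.09/1.03 = 0.9126.
After the change, c = 1.03, e = 0.0405, so p* = 1 − 0.0405/1.03 = 0.9607.
Δp* = 0.9607 − 0.9126 = +0.0481.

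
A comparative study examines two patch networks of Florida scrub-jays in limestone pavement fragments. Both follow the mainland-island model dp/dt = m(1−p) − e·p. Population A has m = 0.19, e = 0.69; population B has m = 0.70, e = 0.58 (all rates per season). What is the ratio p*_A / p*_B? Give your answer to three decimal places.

0.395

A: p*_A = m/(m+e) = 0.19/0.8800 = 0.2159.
B: p*_B = 0.70/1.2800 = 0.5469.
p*_A / p*_B = 0.2159/0.5469 = 0.3948.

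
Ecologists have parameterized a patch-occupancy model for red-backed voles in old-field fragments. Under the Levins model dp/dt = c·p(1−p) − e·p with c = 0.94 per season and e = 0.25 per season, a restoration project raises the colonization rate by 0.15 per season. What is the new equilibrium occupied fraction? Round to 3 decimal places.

Before: p* = 1 − 0.25/0.94 = 0.7340.
After the change, c = 1.09, e = 0.25, so p* = 1 − 0.25/1.09 = 0.7706.

0.771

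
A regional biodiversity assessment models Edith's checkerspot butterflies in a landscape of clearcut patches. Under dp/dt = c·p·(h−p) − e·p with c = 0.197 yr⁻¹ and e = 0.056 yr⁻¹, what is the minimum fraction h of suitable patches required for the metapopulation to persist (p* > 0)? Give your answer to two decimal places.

0.28

p* = h − e/c is positive only when h > e/c.
h_min = e/c = 0.056/0.197 = 0.2843.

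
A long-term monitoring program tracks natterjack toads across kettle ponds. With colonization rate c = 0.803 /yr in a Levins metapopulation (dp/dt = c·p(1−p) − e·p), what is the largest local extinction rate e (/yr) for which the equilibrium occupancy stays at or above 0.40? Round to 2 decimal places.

1 − e/c ≥ 0.40 ⇒ e ≤ c(1 − 0.40) = 0.803 × 0.6000.
e_max = 0.4818.

0.48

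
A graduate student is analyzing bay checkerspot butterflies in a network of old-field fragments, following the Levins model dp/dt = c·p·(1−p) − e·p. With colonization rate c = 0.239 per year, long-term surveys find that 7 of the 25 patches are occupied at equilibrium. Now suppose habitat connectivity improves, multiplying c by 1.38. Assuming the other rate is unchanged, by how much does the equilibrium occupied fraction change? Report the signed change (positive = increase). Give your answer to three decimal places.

0.198

Observed p* = 7/25 = 0.28000.
Balance c(1−p*) = e gives e = 0.239×(1 − 0.28000) = 0.17208.
New p* = 1 − e/c = 1 − 0.17208/0.32982 = 0.47826.
Δp* = 0.47826 − 0.28000 = +0.19826.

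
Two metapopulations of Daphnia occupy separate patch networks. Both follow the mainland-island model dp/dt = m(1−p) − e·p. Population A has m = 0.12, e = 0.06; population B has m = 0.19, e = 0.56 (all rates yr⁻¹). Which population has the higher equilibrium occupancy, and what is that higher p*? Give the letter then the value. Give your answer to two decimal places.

A, 0.67

A: p*_A = m/(m+e) = 0.12/0.1800 = 0.6667.
B: p*_B = 0.19/0.7500 = 0.2533.
A is higher at 0.6667.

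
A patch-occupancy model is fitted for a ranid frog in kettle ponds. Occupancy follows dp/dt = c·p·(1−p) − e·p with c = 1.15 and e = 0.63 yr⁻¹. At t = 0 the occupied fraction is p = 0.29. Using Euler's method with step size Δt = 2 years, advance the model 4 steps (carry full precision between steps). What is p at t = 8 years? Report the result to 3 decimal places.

0.452

Update rule: p ← p + [c·p·(1−p) − e·p]·Δt with Δt = 2.
step 1: Δp = +0.10817, p = 0.39817
step 2: Δp = +0.04946, p = 0.44763
step 3: Δp = +0.00468, p = 0.45231
step 4: Δp = -0.00014, p = 0.45217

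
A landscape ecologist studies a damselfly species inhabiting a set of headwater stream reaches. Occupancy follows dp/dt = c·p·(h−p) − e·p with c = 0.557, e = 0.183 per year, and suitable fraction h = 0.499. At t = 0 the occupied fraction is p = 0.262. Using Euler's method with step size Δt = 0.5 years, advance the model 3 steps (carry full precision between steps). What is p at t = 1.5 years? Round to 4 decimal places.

0.2438

Update rule: p ← p + [c·p·(h−p) − e·p]·Δt with Δt = 0.5.
step 1: Δp = -0.00668, p = 0.25532
step 2: Δp = -0.00603, p = 0.24929
step 3: Δp = -0.00547, p = 0.24381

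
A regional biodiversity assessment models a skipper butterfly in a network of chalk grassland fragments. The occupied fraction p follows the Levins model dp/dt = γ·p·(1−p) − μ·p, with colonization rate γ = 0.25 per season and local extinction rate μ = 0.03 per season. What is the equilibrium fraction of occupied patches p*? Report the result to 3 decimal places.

0.880

Setting dp/dt = 0 and dividing through by p* gives γ·(1−p*) = μ.
So p* = 1 − μ/γ = 1 − 0.03/0.25 = 1 − 0.1200 = 0.8800.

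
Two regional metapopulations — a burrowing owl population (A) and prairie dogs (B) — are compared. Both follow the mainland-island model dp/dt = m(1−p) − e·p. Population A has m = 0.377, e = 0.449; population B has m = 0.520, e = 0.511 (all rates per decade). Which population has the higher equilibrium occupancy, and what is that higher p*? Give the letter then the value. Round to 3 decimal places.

B, 0.504

A: p*_A = m/(m+e) = 0.377/0.8260 = 0.4564.
B: p*_B = 0.520/1.0310 = 0.5044.
B is higher at 0.5044.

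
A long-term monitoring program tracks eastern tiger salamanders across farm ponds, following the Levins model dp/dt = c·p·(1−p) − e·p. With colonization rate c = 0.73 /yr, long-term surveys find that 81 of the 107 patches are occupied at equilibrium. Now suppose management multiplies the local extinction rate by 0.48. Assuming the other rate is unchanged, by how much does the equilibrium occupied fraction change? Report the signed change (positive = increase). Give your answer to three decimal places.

0.126

Observed p* = 81/107 = 0.75701.
Balance c(1−p*) = e gives e = 0.73×(1 − 0.75701) = 0.17738.
New p* = 1 − e/c = 1 − 0.08514/0.73000 = 0.88337.
Δp* = 0.88337 − 0.75701 = +0.12636.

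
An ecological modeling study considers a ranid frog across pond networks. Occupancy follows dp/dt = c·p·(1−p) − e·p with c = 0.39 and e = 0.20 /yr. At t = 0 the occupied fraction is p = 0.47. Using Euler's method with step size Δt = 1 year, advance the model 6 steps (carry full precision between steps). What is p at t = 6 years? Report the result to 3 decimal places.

0.482

Update rule: p ← p + [c·p·(1−p) − e·p]·Δt with Δt = 1.
step 1: Δp = +0.00315, p = 0.47315
step 2: Δp = +0.00259, p = 0.47574
step 3: Δp = +0.00212, p = 0.47786
step 4: Δp = +0.00174, p = 0.47960
step 5: Δp = +0.00142, p = 0.48102
step 6: Δp = +0.00116, p = 0.48217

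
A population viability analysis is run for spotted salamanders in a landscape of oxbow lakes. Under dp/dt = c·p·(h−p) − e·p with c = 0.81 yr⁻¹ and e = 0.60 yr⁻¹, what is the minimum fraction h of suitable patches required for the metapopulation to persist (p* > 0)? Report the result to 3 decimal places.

0.741

p* = h − e/c is positive only when h > e/c.
h_min = e/c = 0.60/0.81 = 0.7407.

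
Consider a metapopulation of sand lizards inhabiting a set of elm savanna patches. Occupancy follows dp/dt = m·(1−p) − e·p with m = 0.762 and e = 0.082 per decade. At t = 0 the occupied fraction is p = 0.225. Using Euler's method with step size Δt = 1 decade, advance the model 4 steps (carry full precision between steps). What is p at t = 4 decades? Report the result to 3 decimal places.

0.902

Update rule: p ← p + [m·(1−p) − e·p]·Δt with Δt = 1.
step 1: Δp = +0.57210, p = 0.79710
step 2: Δp = +0.08925, p = 0.88635
step 3: Δp = +0.01392, p = 0.90027
step 4: Δp = +0.00217, p = 0.90244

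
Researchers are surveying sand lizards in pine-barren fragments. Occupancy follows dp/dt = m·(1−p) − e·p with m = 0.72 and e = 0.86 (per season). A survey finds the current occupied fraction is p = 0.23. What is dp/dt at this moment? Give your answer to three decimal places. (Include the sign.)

0.357

Colonization term: m·(1−p) = 0.72×0.7700 = 0.55440.
Extinction term: e·p = 0.19780.
dp/dt = 0.55440 − 0.19780 = 0.35660.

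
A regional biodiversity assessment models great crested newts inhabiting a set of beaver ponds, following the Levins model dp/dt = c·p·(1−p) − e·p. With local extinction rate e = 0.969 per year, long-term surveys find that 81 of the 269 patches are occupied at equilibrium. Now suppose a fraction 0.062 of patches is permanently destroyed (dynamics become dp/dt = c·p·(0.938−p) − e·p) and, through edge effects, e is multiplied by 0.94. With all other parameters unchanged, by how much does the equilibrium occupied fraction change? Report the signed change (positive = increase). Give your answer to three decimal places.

-0.020

Observed p* = 81/269 = 0.30112.
Balance c(1−p*) = e gives c = e/(1 − 0.30112) = 0.969/0.69888 = 1.38650.
New p* = 0.938 − e/c = 0.938 − 0.91086/1.38650 = 0.28105.
Δp* = 0.28105 − 0.30112 = -0.02007.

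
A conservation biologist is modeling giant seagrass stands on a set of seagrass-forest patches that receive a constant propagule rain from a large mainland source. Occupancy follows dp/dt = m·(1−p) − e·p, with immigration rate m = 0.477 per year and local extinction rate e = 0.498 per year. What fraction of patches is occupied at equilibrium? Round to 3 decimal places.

0.489

At equilibrium the propagule rain into empty patches balances local extinction: m(1−p*) = e·p*.
p* = m/(m+e) = 0.477/(0.477+0.498) = 0.477/0.9750 = 0.4892.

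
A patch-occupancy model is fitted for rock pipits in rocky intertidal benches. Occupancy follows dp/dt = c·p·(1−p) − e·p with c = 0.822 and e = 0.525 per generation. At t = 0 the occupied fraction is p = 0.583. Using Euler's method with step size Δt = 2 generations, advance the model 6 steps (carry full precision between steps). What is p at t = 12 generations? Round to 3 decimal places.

Update rule: p ← p + [c·p·(1−p) − e·p]·Δt with Δt = 2.
  1  |  dp/dt·Δt = -0.212476  |  p_1 = 0.370524
  2  |  dp/dt·Δt = -0.005611  |  p_2 = 0.364914
  3  |  dp/dt·Δt = -0.002160  |  p_3 = 0.362754
  4  |  dp/dt·Δt = -0.000859  |  p_4 = 0.361895
  5  |  dp/dt·Δt = -0.000346  |  p_5 = 0.361549
  6  |  dp/dt·Δt = -0.000140  |  p_6 = 0.361409

0.361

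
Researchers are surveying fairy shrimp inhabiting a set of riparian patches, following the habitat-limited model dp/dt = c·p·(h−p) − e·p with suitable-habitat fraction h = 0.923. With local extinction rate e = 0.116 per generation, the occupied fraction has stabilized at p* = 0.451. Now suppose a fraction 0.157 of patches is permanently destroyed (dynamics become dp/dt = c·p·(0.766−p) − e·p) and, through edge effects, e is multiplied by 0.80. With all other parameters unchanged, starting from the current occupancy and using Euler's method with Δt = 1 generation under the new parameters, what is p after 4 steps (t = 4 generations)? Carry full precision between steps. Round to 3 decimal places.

0.428

Balance c(h−p*) = e gives c = e/(0.923 − 0.45100) = 0.116/0.47200 = 0.24576.
Starting from p₀ = 0.45100; update p ← p + (dp/dt)·Δt with the new parameters.
  1  |  dp/dt·Δt = -0.006939  |  p_1 = 0.444061
  2  |  dp/dt·Δt = -0.006075  |  p_2 = 0.437987
  3  |  dp/dt·Δt = -0.005338  |  p_3 = 0.432649
  4  |  dp/dt·Δt = -0.004705  |  p_4 = 0.427944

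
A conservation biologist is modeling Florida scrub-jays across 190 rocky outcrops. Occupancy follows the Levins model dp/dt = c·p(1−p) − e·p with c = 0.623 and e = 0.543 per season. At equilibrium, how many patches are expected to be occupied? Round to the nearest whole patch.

p* = 1 − e/c = 1 − 0.543/0.623 = 0.1284.
Expected occupied patches = N × p* = 190 × 0.1284 = 24.40 ≈ 24.

24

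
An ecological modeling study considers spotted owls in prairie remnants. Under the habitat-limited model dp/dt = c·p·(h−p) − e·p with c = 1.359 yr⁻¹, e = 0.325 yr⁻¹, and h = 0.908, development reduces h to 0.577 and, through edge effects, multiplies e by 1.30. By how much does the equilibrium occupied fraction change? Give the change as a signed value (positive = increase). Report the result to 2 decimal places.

Before: p* = h − e/c = 0.908 − 0.325/1.359 = 0.908 − 0.2391 = 0.6689.
After: c = 1.359, e = 0.4225, h = 0.577; p* = 0.577 − 0.4225/1.359 = 0.2661.
Δp* = 0.2661 − 0.6689 = -0.4027.

-0.40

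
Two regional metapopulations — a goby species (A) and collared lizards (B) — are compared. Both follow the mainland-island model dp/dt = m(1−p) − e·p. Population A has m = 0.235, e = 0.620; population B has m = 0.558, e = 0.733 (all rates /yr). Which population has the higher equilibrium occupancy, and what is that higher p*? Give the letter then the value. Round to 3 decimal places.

B, 0.432

A: p*_A = m/(m+e) = 0.235/0.8550 = 0.2749.
B: p*_B = 0.558/1.2910 = 0.4322.
B is higher at 0.4322.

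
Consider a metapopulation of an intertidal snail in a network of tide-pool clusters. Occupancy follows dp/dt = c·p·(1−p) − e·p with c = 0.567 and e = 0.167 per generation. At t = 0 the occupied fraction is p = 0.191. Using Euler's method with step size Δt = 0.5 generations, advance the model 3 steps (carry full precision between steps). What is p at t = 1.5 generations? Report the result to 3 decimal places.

Update rule: p ← p + [c·p·(1−p) − e·p]·Δt with Δt = 0.5.
  1  |  dp/dt·Δt = +0.027858  |  p_1 = 0.218858
  2  |  dp/dt·Δt = +0.030192  |  p_2 = 0.249050
  3  |  dp/dt·Δt = +0.032226  |  p_3 = 0.281276

0.281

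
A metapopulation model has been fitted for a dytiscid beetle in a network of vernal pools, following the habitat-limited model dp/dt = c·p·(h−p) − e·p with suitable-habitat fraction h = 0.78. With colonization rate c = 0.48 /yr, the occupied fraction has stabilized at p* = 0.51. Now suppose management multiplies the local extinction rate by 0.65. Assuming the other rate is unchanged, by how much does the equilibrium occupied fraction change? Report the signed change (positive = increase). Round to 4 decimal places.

0.0945

Balance c(h−p*) = e gives e = 0.48×(0.78 − 0.51000) = 0.12960.
New p* = 0.78 − e/c = 0.78 − 0.08424/0.48000 = 0.60450.
Δp* = 0.60450 − 0.51000 = +0.09450.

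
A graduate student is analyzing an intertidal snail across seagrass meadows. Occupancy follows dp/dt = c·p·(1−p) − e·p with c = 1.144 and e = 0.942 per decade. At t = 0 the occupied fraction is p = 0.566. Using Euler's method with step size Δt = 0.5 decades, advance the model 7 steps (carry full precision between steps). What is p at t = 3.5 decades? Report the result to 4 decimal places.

0.2506

Update rule: p ← p + [c·p·(1−p) − e·p]·Δt with Δt = 0.5.
t = 0.5: p = 0.56600 + (-0.12608) = 0.43992
t = 1: p = 0.43992 + (-0.06627) = 0.37365
t = 1.5: p = 0.37365 + (-0.04212) = 0.33153
t = 2: p = 0.33153 + (-0.02939) = 0.30215
t = 2.5: p = 0.30215 + (-0.02170) = 0.28044
t = 3: p = 0.28044 + (-0.01666) = 0.26378
t = 3.5: p = 0.26378 + (-0.01316) = 0.25062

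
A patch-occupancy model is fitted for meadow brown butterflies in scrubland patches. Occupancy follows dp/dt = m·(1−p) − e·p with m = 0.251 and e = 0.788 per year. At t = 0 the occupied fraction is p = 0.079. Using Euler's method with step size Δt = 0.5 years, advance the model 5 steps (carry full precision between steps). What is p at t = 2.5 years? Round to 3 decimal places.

Update rule: p ← p + [m·(1−p) − e·p]·Δt with Δt = 0.5.
step 1: Δp = +0.08446, p = 0.16346
step 2: Δp = +0.04058, p = 0.20404
step 3: Δp = +0.01950, p = 0.22354
step 4: Δp = +0.00937, p = 0.23291
step 5: Δp = +0.00450, p = 0.23741

0.237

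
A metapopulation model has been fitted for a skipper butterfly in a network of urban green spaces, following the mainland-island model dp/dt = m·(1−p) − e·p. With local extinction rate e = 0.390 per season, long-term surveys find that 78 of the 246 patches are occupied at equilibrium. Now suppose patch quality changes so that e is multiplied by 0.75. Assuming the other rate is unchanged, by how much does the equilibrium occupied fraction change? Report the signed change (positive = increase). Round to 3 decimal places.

Observed p* = 78/246 = 0.31707.
Balance m(1−p*) = e·p* gives m = e·p*/(1−p*) = 0.390×0.31707/0.68293 = 0.18107.
New p* = m/(m+e) = 0.18107/(0.18107+0.29250) = 0.38235.
Δp* = 0.38235 − 0.31707 = +0.06528.

0.065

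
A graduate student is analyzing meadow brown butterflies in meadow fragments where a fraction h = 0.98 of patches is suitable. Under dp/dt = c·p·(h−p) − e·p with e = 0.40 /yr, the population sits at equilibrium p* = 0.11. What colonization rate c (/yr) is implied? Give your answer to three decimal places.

0.460

At equilibrium c(h−p*) = e, so c = e/(h−p*).
c = 0.40/(0.98 − 0.11) = 0.40/0.8700 = 0.4598.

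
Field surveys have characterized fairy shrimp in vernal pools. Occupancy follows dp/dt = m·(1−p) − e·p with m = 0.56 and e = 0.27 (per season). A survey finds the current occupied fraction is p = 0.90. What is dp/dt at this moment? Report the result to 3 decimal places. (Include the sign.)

-0.187

Colonization term: m·(1−p) = 0.56×0.1000 = 0.05600.
Extinction term: e·p = 0.24300.
dp/dt = 0.05600 − 0.24300 = -0.18700.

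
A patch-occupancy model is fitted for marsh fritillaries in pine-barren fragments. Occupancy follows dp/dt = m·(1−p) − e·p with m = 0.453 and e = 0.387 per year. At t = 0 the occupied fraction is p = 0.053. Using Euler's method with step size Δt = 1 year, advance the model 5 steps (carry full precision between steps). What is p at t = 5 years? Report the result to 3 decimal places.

Update rule: p ← p + [m·(1−p) − e·p]·Δt with Δt = 1.
t = 1: p = 0.05300 + (+0.40848) = 0.46148
t = 2: p = 0.46148 + (+0.06536) = 0.52684
t = 3: p = 0.52684 + (+0.01046) = 0.53729
t = 4: p = 0.53729 + (+0.00167) = 0.53897
t = 5: p = 0.53897 + (+0.00027) = 0.53923

0.539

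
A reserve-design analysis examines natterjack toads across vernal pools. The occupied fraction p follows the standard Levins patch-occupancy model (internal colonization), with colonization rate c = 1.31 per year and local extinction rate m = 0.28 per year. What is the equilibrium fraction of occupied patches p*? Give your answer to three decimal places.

Setting dp/dt = 0 and dividing through by p* gives c·(1−p*) = m.
So p* = 1 − m/c = 1 − 0.28/1.31 = 1 − 0.2137 = 0.7863.

0.786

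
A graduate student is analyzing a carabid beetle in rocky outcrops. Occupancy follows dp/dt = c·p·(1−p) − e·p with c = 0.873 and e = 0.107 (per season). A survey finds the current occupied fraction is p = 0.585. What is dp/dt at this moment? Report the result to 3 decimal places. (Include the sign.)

0.149

Colonization term: c·p·(1−p) = 0.873×0.585×0.4150 = 0.21194.
Extinction term: e·p = 0.06259.
dp/dt = 0.21194 − 0.06259 = 0.14935.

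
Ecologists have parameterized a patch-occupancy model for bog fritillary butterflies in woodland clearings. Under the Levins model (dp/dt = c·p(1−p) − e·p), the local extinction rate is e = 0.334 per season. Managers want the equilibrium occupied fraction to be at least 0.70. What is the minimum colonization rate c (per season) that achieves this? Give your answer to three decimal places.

1.113

p* = 1 − e/c ≥ 0.70 requires e/c ≤ 0.3000, i.e. c ≥ e/0.3000.
c_min = 0.334/0.3000 = 1.1133.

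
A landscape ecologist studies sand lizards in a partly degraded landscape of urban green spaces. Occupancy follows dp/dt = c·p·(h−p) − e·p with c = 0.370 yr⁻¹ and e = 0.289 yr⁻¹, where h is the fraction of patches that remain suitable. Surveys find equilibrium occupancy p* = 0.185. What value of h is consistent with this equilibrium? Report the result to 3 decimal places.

At equilibrium c(h−p*) = e, so h = p* + e/c.
h = 0.185 + 0.289/0.370 = 0.185 + 0.7811 = 0.9661.

0.966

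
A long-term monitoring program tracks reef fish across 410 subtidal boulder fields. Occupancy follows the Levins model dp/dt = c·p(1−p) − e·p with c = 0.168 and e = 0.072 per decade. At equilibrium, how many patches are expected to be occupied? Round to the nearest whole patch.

234

p* = 1 − e/c = 1 − 0.072/0.168 = 0.5714.
Expected occupied patches = N × p* = 410 × 0.5714 = 234.29 ≈ 234.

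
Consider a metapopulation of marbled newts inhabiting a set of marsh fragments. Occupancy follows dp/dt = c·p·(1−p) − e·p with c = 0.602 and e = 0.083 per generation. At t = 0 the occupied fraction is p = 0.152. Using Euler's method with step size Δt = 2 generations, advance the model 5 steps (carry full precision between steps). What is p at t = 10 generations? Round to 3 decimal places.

Update rule: p ← p + [c·p·(1−p) − e·p]·Δt with Δt = 2.
p: 0.15200 → 0.28196  (Δp = +0.12996)
p: 0.28196 → 0.47891  (Δp = +0.19695)
p: 0.47891 → 0.69988  (Δp = +0.22097)
p: 0.69988 → 0.83660  (Δp = +0.13672)
p: 0.83660 → 0.86231  (Δp = +0.02571)

0.862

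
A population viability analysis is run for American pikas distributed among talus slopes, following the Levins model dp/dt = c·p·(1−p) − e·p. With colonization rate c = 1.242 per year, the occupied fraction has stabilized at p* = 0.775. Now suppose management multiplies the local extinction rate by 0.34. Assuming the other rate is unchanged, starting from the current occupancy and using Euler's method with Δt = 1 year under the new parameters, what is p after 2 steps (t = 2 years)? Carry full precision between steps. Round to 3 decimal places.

0.924

Balance c(1−p*) = e gives e = 1.242×(1 − 0.77500) = 0.27945.
Starting from p₀ = 0.77500; update p ← p + (dp/dt)·Δt with the new parameters.
  1  |  dp/dt·Δt = +0.142939  |  p_1 = 0.917939
  2  |  dp/dt·Δt = +0.006340  |  p_2 = 0.924279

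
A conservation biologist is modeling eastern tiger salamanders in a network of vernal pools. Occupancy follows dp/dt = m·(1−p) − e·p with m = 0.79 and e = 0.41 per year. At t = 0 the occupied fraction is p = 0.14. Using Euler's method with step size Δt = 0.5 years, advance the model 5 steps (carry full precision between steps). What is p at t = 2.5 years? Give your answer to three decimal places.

Update rule: p ← p + [m·(1−p) − e·p]·Δt with Δt = 0.5.
t = 0.5: p = 0.14000 + (+0.31100) = 0.45100
t = 1: p = 0.45100 + (+0.12440) = 0.57540
t = 1.5: p = 0.57540 + (+0.04976) = 0.62516
t = 2: p = 0.62516 + (+0.01990) = 0.64506
t = 2.5: p = 0.64506 + (+0.00796) = 0.65303

0.653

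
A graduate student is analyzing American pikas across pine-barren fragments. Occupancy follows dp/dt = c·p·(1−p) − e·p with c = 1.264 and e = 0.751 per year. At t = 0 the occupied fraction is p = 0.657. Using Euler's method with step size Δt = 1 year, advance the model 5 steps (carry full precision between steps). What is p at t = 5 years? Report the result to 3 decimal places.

Update rule: p ← p + [c·p·(1−p) − e·p]·Δt with Δt = 1.
step 1: Δp = -0.20856, p = 0.44844
step 2: Δp = -0.02414, p = 0.42430
step 3: Δp = -0.00989, p = 0.41441
step 4: Δp = -0.00448, p = 0.40993
step 5: Δp = -0.00211, p = 0.40782

0.408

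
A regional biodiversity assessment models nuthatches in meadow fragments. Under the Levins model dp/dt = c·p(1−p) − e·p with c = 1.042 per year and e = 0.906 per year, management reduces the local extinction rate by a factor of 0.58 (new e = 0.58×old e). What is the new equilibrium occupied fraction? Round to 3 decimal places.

Before: p* = 1 − 0.906/1.042 = 0.1305.
After the change, c = 1.042, e = 0.52548, so p* = 1 − 0.52548/1.042 = 0.4957.

0.496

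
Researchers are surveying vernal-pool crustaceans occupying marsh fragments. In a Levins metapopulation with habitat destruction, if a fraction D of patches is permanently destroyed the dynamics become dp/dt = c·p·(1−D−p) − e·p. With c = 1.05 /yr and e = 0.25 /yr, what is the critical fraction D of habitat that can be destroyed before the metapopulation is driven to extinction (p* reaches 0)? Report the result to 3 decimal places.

0.762

The nontrivial equilibrium is p* = (1−D) − e/c; extinction occurs when this hits zero.
So D_crit = 1 − e/c = 1 − 0.25/1.05 = 1 − 0.2381 = 0.7619.
Note this equals the original equilibrium occupancy — the Levins extinction-debt result.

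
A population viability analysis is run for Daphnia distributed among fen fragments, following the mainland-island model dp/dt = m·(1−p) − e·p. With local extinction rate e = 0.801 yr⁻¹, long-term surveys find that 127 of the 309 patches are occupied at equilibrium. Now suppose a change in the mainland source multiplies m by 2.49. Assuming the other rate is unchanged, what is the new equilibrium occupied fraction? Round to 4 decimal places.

0.6347

Observed p* = 127/309 = 0.41100.
Balance m(1−p*) = e·p* gives m = e·p*/(1−p*) = 0.801×0.41100/0.58900 = 0.55893.
New p* = m/(m+e) = 1.39174/(1.39174+0.80100) = 0.63470.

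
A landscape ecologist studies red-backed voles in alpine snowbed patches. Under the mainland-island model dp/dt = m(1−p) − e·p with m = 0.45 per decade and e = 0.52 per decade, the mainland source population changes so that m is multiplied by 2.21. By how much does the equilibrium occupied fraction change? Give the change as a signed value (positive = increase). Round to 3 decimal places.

0.193

Before: p* = 0.45/(0.45+0.52) = 0.4639.
After: m = 0.9945, e = 0.52; p* = 0.9945/1.5145 = 0.6567.
Δp* = 0.6567 − 0.4639 = +0.1927.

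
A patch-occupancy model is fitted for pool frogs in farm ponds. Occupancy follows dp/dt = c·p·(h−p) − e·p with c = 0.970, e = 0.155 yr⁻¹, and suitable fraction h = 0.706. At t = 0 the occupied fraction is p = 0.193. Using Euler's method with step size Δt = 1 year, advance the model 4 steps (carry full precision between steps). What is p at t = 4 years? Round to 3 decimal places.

0.457

Update rule: p ← p + [c·p·(h−p) − e·p]·Δt with Δt = 1.
t = 1: p = 0.19300 + (+0.06612) = 0.25912
t = 2: p = 0.25912 + (+0.07216) = 0.33128
t = 3: p = 0.33128 + (+0.06906) = 0.40035
t = 4: p = 0.40035 + (+0.05664) = 0.45699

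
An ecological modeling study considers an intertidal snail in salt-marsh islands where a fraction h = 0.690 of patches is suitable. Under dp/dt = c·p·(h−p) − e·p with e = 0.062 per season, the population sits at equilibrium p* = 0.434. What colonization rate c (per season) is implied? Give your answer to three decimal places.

0.242

At equilibrium c(h−p*) = e, so c = e/(h−p*).
c = 0.062/(0.690 − 0.434) = 0.062/0.2560 = 0.2422.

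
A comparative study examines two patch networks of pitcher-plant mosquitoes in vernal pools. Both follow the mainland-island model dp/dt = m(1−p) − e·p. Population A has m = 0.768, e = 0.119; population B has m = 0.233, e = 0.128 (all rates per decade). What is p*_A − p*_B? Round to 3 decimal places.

0.220

A: p*_A = m/(m+e) = 0.768/0.8870 = 0.8658.
B: p*_B = 0.233/0.3610 = 0.6454.
p*_A − p*_B = 0.8658 − 0.6454 = 0.2204.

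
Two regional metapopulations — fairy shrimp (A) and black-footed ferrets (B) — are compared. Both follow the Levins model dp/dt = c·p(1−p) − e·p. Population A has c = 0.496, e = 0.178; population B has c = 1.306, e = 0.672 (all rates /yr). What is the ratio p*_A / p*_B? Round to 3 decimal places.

A: p*_A = 1 − 0.178/0.496 = 0.6411.
B: p*_B = 1 − 0.672/1.306 = 0.4855.
p*_A / p*_B = 0.6411/0.4855 = 1.3207.

1.321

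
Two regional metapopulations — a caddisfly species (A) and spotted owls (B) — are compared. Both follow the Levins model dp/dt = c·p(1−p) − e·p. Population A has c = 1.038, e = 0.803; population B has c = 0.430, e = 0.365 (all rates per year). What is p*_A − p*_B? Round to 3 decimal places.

0.075

A: p*_A = 1 − 0.803/1.038 = 0.2264.
B: p*_B = 1 − 0.365/0.430 = 0.1512.
p*_A − p*_B = 0.2264 − 0.1512 = 0.0752.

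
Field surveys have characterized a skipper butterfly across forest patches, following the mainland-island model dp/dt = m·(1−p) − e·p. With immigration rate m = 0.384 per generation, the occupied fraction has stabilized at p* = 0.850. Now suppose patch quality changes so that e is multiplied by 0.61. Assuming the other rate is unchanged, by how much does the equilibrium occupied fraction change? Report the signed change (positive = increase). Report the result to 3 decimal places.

Balance m(1−p*) = e·p* gives e = m(1−p*)/p* = 0.384×0.15000/0.85000 = 0.06776.
New p* = m/(m+e) = 0.38400/(0.38400+0.04133) = 0.90283.
Δp* = 0.90283 − 0.85000 = +0.05283.

0.053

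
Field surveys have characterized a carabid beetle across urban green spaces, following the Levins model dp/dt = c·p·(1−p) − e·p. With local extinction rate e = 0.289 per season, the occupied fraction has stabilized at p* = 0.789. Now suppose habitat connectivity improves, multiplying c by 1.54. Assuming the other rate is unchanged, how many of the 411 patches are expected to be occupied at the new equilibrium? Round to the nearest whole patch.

355

Balance c(1−p*) = e gives c = e/(1 − 0.78900) = 0.289/0.21100 = 1.36967.
New p* = 1 − e/c = 1 − 0.28900/2.10929 = 0.86299.
Expected occupied = 411 × 0.86299 = 354.69 ≈ 355.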